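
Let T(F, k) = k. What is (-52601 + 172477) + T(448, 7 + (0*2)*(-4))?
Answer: 119883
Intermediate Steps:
(-52601 + 172477) + T(448, 7 + (0*2)*(-4)) = (-52601 + 172477) + (7 + (0*2)*(-4)) = 119876 + (7 + 0*(-4)) = 119876 + (7 + 0) = 119876 + 7 = 119883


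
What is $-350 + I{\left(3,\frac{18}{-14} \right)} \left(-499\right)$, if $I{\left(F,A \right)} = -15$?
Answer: $7135$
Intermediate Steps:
$-350 + I{\left(3,\frac{18}{-14} \right)} \left(-499\right) = -350 - -7485 = -350 + 7485 = 7135$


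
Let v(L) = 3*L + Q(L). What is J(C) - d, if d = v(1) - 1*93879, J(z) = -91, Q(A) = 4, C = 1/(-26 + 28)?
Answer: 93781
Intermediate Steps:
C = 1/2 ≈ 0.50000
v(L) = 4 + 3*L (v(L) = 3*L + 4 = 4 + 3*L)
d = -93872 (d = (4 + 3*1) - 1*93879 = (4 + 3) - 93879 = 7 - 93879 = -93872)
J(C) - d = -91 - 1*(-93872) = -91 + 93872 = 93781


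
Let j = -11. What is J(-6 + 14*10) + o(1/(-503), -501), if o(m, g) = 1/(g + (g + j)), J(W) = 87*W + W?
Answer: 11945295/1013 ≈ 11792.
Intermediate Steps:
J(W) = 88*W
o(m, g) = 1/(-11 + 2*g) (o(m, g) = 1/(g + (g - 11)) = 1/(g + (-11 + g)) = 1/(-11 + 2*g))
J(-6 + 14*10) + o(1/(-503), -501) = 88*(-6 + 14*10) + 1/(-11 + 2*(-501)) = 88*(-6 + 140) + 1/(-11 - 1002) = 88*134 + 1/(-1013) = 11792 - 1/1013 = 11945295/1013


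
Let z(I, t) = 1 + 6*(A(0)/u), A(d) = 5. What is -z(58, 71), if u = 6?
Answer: -6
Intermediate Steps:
z(I, t) = 6 (z(I, t) = 1 + 6*(5/6) = 1 + 6*(5*(⅙)) = 1 + 6*(⅚) = 1 + 5 = 6)
-z(58, 71) = -1*6 = -6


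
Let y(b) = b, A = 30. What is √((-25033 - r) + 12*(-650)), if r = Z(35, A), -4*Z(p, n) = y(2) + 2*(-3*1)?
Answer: I*√32834 ≈ 181.2*I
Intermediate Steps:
Z(p, n) = 1 (Z(p, n) = -(2 + 2*(-3*1))/4 = -(2 + 2*(-3))/4 = -(2 - 6)/4 = -¼*(-4) = 1)
r = 1
√((-25033 - r) + 12*(-650)) = √((-25033 - 1*1) + 12*(-650)) = √((-25033 - 1) - 7800) = √(-25034 - 7800) = √(-32834) = I*√32834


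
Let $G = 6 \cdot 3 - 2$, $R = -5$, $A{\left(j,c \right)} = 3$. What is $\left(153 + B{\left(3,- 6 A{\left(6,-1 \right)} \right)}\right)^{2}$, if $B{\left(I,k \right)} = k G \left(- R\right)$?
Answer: $1656369$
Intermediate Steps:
$G = 16$ ($G = 18 - 2 = 16$)
$B{\left(I,k \right)} = 80 k$ ($B{\left(I,k \right)} = k 16 \left(\left(-1\right) \left(-5\right)\right) = 16 k 5 = 80 k$)
$\left(153 + B{\left(3,- 6 A{\left(6,-1 \right)} \right)}\right)^{2} = \left(153 + 80 \left(\left(-6\right) 3\right)\right)^{2} = \left(153 + 80 \left(-18\right)\right)^{2} = \left(153 - 1440\right)^{2} = \left(-1287\right)^{2} = 1656369$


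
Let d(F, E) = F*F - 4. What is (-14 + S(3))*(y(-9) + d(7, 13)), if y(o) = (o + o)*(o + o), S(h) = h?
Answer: -4059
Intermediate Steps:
y(o) = 4*o² (y(o) = (2*o)*(2*o) = 4*o²)
d(F, E) = -4 + F² (d(F, E) = F² - 4 = -4 + F²)
(-14 + S(3))*(y(-9) + d(7, 13)) = (-14 + 3)*(4*(-9)² + (-4 + 7²)) = -11*(4*81 + (-4 + 49)) = -11*(324 + 45) = -11*369 = -4059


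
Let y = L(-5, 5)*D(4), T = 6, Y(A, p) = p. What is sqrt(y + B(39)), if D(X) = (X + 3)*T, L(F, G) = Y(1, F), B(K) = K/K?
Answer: I*sqrt(209) ≈ 14.457*I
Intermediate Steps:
B(K) = 1
L(F, G) = F
D(X) = 18 + 6*X (D(X) = (X + 3)*6 = (3 + X)*6 = 18 + 6*X)
y = -210 (y = -5*(18 + 6*4) = -5*(18 + 24) = -5*42 = -210)
sqrt(y + B(39)) = sqrt(-210 + 1) = sqrt(-209) = I*sqrt(209)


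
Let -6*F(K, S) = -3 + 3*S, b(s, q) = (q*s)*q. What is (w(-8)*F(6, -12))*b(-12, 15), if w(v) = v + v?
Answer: 280800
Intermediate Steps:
b(s, q) = s*q²
F(K, S) = ½ - S/2 (F(K, S) = -(-3 + 3*S)/6 = ½ - S/2)
w(v) = 2*v
(w(-8)*F(6, -12))*b(-12, 15) = ((2*(-8))*(½ - ½*(-12)))*(-12*15²) = (-16*(½ + 6))*(-12*225) = -16*13/2*(-2700) = -104*(-2700) = 280800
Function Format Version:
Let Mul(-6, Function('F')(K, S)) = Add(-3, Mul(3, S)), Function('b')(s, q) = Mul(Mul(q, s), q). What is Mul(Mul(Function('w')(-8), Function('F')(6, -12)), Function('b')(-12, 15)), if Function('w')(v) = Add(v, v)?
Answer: 280800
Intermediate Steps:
Function('b')(s, q) = Mul(s, Pow(q, 2))
Function('F')(K, S) = Add(Rational(1, 2), Mul(Rational(-1, 2), S)) (Function('F')(K, S) = Mul(Rational(-1, 6), Add(-3, Mul(3, S))) = Add(Rational(1, 2), Mul(Rational(-1, 2), S)))
Function('w')(v) = Mul(2, v)
Mul(Mul(Function('w')(-8), Function('F')(6, -12)), Function('b')(-12, 15)) = Mul(Mul(Mul(2, -8), Add(Rational(1, 2), Mul(Rational(-1, 2), -12))), Mul(-12, Pow(15, 2))) = Mul(Mul(-16, Add(Rational(1, 2), 6)), Mul(-12, 225)) = Mul(Mul(-16, Rational(13, 2)), -2700) = Mul(-104, -2700) = 280800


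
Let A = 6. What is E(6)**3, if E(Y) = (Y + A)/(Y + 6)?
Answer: 1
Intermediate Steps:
E(Y) = 1 (E(Y) = (Y + 6)/(Y + 6) = (6 + Y)/(6 + Y) = 1)
E(6)**3 = 1**3 = 1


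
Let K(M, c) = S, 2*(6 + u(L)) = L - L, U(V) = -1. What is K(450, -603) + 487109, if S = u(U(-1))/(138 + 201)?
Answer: 55043315/113 ≈ 4.8711e+5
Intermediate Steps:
u(L) = -6 (u(L) = -6 + (L - L)/2 = -6 + (1/2)*0 = -6 + 0 = -6)
S = -2/113 (S = -6/(138 + 201) = -6/339 = -6*1/339 = -2/113 ≈ -0.017699)
K(M, c) = -2/113
K(450, -603) + 487109 = -2/113 + 487109 = 55043315/113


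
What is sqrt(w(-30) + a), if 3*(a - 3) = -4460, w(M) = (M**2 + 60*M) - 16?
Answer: I*sqrt(21597)/3 ≈ 48.986*I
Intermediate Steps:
w(M) = -16 + M**2 + 60*M
a = -4451/3 (a = 3 + (1/3)*(-4460) = 3 - 4460/3 = -4451/3 ≈ -1483.7)
sqrt(w(-30) + a) = sqrt((-16 + (-30)**2 + 60*(-30)) - 4451/3) = sqrt((-16 + 900 - 1800) - 4451/3) = sqrt(-916 - 4451/3) = sqrt(-7199/3) = I*sqrt(21597)/3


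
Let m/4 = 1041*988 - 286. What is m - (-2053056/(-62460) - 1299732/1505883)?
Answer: 10745687663911892/2612707005 ≈ 4.1129e+6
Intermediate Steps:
m = 4112888 (m = 4*(1041*988 - 286) = 4*(1028508 - 286) = 4*1028222 = 4112888)
m - (-2053056/(-62460) - 1299732/1505883) = 4112888 - (-2053056/(-62460) - 1299732/1505883) = 4112888 - (-2053056*(-1/62460) - 1299732*1/1505883) = 4112888 - (171088/5205 - 433244/501961) = 4112888 - 1*83624468548/2612707005 = 4112888 - 83624468548/2612707005 = 10745687663911892/2612707005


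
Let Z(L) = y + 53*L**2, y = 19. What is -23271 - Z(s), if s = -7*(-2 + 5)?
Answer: -46663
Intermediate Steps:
s = -21 (s = -7*3 = -21)
Z(L) = 19 + 53*L**2
-23271 - Z(s) = -23271 - (19 + 53*(-21)**2) = -23271 - (19 + 53*441) = -23271 - (19 + 23373) = -23271 - 1*23392 = -23271 - 23392 = -46663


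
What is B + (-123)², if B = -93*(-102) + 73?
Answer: 24688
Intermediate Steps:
B = 9559 (B = 9486 + 73 = 9559)
B + (-123)² = 9559 + (-123)² = 9559 + 15129 = 24688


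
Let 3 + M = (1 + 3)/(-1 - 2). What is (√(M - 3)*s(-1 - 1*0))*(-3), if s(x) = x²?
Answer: -I*√66 ≈ -8.124*I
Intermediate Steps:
M = -13/3 (M = -3 + (1 + 3)/(-1 - 2) = -3 + 4/(-3) = -3 + 4*(-⅓) = -3 - 4/3 = -13/3 ≈ -4.3333)
(√(M - 3)*s(-1 - 1*0))*(-3) = (√(-13/3 - 3)*(-1 - 1*0)²)*(-3) = (√(-22/3)*(-1 + 0)²)*(-3) = ((I*√66/3)*(-1)²)*(-3) = ((I*√66/3)*1)*(-3) = (I*√66/3)*(-3) = -I*√66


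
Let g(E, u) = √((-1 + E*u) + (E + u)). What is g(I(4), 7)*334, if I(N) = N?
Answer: 334*√38 ≈ 2058.9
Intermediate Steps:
g(E, u) = √(-1 + E + u + E*u)
g(I(4), 7)*334 = √(-1 + 4 + 7 + 4*7)*334 = √(-1 + 4 + 7 + 28)*334 = √38*334 = 334*√38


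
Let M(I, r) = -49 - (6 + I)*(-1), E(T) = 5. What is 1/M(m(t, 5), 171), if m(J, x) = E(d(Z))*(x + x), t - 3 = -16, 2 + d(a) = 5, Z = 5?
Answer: ⅐ ≈ 0.14286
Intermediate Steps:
d(a) = 3 (d(a) = -2 + 5 = 3)
t = -13 (t = 3 - 16 = -13)
m(J, x) = 10*x (m(J, x) = 5*(x + x) = 5*(2*x) = 10*x)
M(I, r) = -43 + I (M(I, r) = -49 - (-6 - I) = -49 + (6 + I) = -43 + I)
1/M(m(t, 5), 171) = 1/(-43 + 10*5) = 1/(-43 + 50) = 1/7 = ⅐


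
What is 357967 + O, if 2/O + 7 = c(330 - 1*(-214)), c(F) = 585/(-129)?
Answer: 88775773/248 ≈ 3.5797e+5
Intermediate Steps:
c(F) = -195/43 (c(F) = 585*(-1/129) = -195/43)
O = -43/248 (O = 2/(-7 - 195/43) = 2/(-496/43) = 2*(-43/496) = -43/248 ≈ -0.17339)
357967 + O = 357967 - 43/248 = 88775773/248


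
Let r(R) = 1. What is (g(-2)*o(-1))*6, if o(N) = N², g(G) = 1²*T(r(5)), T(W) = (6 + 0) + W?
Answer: 42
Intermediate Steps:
T(W) = 6 + W
g(G) = 7 (g(G) = 1²*(6 + 1) = 1*7 = 7)
(g(-2)*o(-1))*6 = (7*(-1)²)*6 = (7*1)*6 = 7*6 = 42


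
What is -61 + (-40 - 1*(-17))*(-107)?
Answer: 2400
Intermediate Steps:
-61 + (-40 - 1*(-17))*(-107) = -61 + (-40 + 17)*(-107) = -61 - 23*(-107) = -61 + 2461 = 2400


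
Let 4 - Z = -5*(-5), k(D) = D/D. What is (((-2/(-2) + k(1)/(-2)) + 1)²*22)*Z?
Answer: -2079/2 ≈ -1039.5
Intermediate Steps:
k(D) = 1
Z = -21 (Z = 4 - (-5)*(-5) = 4 - 1*25 = 4 - 25 = -21)
(((-2/(-2) + k(1)/(-2)) + 1)²*22)*Z = (((-2/(-2) + 1/(-2)) + 1)²*22)*(-21) = (((-2*(-½) + 1*(-½)) + 1)²*22)*(-21) = (((1 - ½) + 1)²*22)*(-21) = ((½ + 1)²*22)*(-21) = ((3/2)²*22)*(-21) = ((9/4)*22)*(-21) = (99/2)*(-21) = -2079/2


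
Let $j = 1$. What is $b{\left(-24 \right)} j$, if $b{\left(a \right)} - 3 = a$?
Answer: $-21$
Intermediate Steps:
$b{\left(a \right)} = 3 + a$
$b{\left(-24 \right)} j = \left(3 - 24\right) 1 = \left(-21\right) 1 = -21$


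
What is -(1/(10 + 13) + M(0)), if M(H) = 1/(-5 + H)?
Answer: 18/115 ≈ 0.15652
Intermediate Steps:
-(1/(10 + 13) + M(0)) = -(1/(10 + 13) + 1/(-5 + 0)) = -(1/23 + 1/(-5)) = -(1/23 - ⅕) = -1*(-18/115) = 18/115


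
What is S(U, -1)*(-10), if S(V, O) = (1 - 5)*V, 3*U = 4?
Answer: 160/3 ≈ 53.333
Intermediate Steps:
U = 4/3 (U = (⅓)*4 = 4/3 ≈ 1.3333)
S(V, O) = -4*V
S(U, -1)*(-10) = -4*4/3*(-10) = -16/3*(-10) = 160/3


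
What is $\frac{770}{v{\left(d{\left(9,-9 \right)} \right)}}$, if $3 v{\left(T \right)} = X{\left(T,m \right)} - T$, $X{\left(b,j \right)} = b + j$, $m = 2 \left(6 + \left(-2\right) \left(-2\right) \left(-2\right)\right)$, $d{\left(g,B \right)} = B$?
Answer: $- \frac{1155}{2} \approx -577.5$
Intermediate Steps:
$m = -4$ ($m = 2 \left(6 + 4 \left(-2\right)\right) = 2 \left(6 - 8\right) = 2 \left(-2\right) = -4$)
$v{\left(T \right)} = - \frac{4}{3}$ ($v{\left(T \right)} = \frac{\left(T - 4\right) - T}{3} = \frac{\left(-4 + T\right) - T}{3} = \frac{1}{3} \left(-4\right) = - \frac{4}{3}$)
$\frac{770}{v{\left(d{\left(9,-9 \right)} \right)}} = \frac{770}{- \frac{4}{3}} = 770 \left(- \frac{3}{4}\right) = - \frac{1155}{2}$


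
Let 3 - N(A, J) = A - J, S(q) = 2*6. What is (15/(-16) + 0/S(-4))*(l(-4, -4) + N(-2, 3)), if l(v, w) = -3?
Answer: -75/16 ≈ -4.6875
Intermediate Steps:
S(q) = 12
N(A, J) = 3 + J - A (N(A, J) = 3 - (A - J) = 3 + (J - A) = 3 + J - A)
(15/(-16) + 0/S(-4))*(l(-4, -4) + N(-2, 3)) = (15/(-16) + 0/12)*(-3 + (3 + 3 - 1*(-2))) = (15*(-1/16) + 0*(1/12))*(-3 + (3 + 3 + 2)) = (-15/16 + 0)*(-3 + 8) = -15/16*5 = -75/16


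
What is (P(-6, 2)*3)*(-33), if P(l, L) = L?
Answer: -198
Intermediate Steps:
(P(-6, 2)*3)*(-33) = (2*3)*(-33) = 6*(-33) = -198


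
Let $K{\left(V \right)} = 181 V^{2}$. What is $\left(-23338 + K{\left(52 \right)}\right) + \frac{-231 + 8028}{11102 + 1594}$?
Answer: $\frac{85759937}{184} \approx 4.6609 \cdot 10^{5}$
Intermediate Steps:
$\left(-23338 + K{\left(52 \right)}\right) + \frac{-231 + 8028}{11102 + 1594} = \left(-23338 + 181 \cdot 52^{2}\right) + \frac{-231 + 8028}{11102 + 1594} = \left(-23338 + 181 \cdot 2704\right) + \frac{7797}{12696} = \left(-23338 + 489424\right) + 7797 \cdot \frac{1}{12696} = 466086 + \frac{113}{184} = \frac{85759937}{184}$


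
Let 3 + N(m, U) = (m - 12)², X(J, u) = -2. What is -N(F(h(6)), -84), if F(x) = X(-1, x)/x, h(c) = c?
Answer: -1342/9 ≈ -149.11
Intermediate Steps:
F(x) = -2/x
N(m, U) = -3 + (-12 + m)² (N(m, U) = -3 + (m - 12)² = -3 + (-12 + m)²)
-N(F(h(6)), -84) = -(-3 + (-12 - 2/6)²) = -(-3 + (-12 - 2*⅙)²) = -(-3 + (-12 - ⅓)²) = -(-3 + (-37/3)²) = -(-3 + 1369/9) = -1*1342/9 = -1342/9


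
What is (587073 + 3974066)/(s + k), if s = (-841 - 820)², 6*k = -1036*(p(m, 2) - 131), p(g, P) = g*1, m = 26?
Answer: 4561139/2777051 ≈ 1.6424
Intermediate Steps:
p(g, P) = g
k = 18130 (k = (-1036*(26 - 131))/6 = (-1036*(-105))/6 = (⅙)*108780 = 18130)
s = 2758921 (s = (-1661)² = 2758921)
(587073 + 3974066)/(s + k) = (587073 + 3974066)/(2758921 + 18130) = 4561139/2777051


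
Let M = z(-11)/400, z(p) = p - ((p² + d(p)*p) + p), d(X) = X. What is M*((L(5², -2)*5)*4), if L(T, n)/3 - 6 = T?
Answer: -11253/10 ≈ -1125.3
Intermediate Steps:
L(T, n) = 18 + 3*T
z(p) = -2*p² (z(p) = p - ((p² + p*p) + p) = p - ((p² + p²) + p) = p - (2*p² + p) = p - (p + 2*p²) = p + (-p - 2*p²) = -2*p²)
M = -121/200 (M = -2*(-11)²/400 = -2*121*(1/400) = -242*1/400 = -121/200 ≈ -0.60500)
M*((L(5², -2)*5)*4) = -121*(18 + 3*5²)*5*4/200 = -121*(18 + 3*25)*5*4/200 = -121*(18 + 75)*5*4/200 = -121*93*5*4/200 = -11253*4/40 = -121/200*1860 = -11253/10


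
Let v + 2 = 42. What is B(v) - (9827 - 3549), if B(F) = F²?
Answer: -4678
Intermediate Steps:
v = 40 (v = -2 + 42 = 40)
B(v) - (9827 - 3549) = 40² - (9827 - 3549) = 1600 - 1*6278 = 1600 - 6278 = -4678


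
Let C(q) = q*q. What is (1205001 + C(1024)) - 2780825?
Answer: -527248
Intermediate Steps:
C(q) = q²
(1205001 + C(1024)) - 2780825 = (1205001 + 1024²) - 2780825 = (1205001 + 1048576) - 2780825 = 2253577 - 2780825 = -527248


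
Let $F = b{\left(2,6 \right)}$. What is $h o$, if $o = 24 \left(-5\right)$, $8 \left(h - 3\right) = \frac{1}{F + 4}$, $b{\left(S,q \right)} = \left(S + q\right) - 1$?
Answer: $- \frac{3975}{11} \approx -361.36$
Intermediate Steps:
$b{\left(S,q \right)} = -1 + S + q$
$F = 7$ ($F = -1 + 2 + 6 = 7$)
$h = \frac{265}{88}$ ($h = 3 + \frac{1}{8 \left(7 + 4\right)} = 3 + \frac{1}{8 \cdot 11} = 3 + \frac{1}{8} \cdot \frac{1}{11} = 3 + \frac{1}{88} = \frac{265}{88} \approx 3.0114$)
$o = -120$
$h o = \frac{265}{88} \left(-120\right) = - \frac{3975}{11}$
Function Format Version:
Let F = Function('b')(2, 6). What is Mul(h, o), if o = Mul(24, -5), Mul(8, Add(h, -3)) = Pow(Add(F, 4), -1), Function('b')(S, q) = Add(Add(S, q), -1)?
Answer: Rational(-3975, 11) ≈ -361.36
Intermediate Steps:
Function('b')(S, q) = Add(-1, S, q)
F = 7 (F = Add(-1, 2, 6) = 7)
h = Rational(265, 88) (h = Add(3, Mul(Rational(1, 8), Pow(Add(7, 4), -1))) = Add(3, Mul(Rational(1, 8), Pow(11, -1))) = Add(3, Mul(Rational(1, 8), Rational(1, 11))) = Add(3, Rational(1, 88)) = Rational(265, 88) ≈ 3.0114)
o = -120
Mul(h, o) = Mul(Rational(265, 88), -120) = Rational(-3975, 11)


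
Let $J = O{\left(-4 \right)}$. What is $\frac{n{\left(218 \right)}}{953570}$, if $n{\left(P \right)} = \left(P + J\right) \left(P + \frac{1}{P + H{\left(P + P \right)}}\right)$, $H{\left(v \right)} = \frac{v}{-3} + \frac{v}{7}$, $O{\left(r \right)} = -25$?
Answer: $\frac{119241769}{2702417380} \approx 0.044124$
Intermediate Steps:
$H{\left(v \right)} = - \frac{4 v}{21}$ ($H{\left(v \right)} = v \left(- \frac{1}{3}\right) + v \frac{1}{7} = - \frac{v}{3} + \frac{v}{7} = - \frac{4 v}{21}$)
$J = -25$
$n{\left(P \right)} = \left(-25 + P\right) \left(P + \frac{21}{13 P}\right)$ ($n{\left(P \right)} = \left(P - 25\right) \left(P + \frac{1}{P - \frac{4 \left(P + P\right)}{21}}\right) = \left(-25 + P\right) \left(P + \frac{1}{P - \frac{4 \cdot 2 P}{21}}\right) = \left(-25 + P\right) \left(P + \frac{1}{P - \frac{8 P}{21}}\right) = \left(-25 + P\right) \left(P + \frac{1}{\frac{13}{21} P}\right) = \left(-25 + P\right) \left(P + \frac{21}{13 P}\right)$)
$\frac{n{\left(218 \right)}}{953570} = \frac{\frac{21}{13} + 218^{2} - 5450 - \frac{525}{13 \cdot 218}}{953570} = \left(\frac{21}{13} + 47524 - 5450 - \frac{525}{2834}\right) \frac{1}{953570} = \frac{119241769}{2834} \cdot \frac{1}{953570} = \frac{119241769}{2702417380}$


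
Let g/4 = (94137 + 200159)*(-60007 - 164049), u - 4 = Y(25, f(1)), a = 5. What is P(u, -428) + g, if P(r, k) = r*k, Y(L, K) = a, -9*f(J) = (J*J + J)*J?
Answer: -263755142156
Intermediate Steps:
f(J) = -J*(J + J²)/9 (f(J) = -(J*J + J)*J/9 = -(J² + J)*J/9 = -(J + J²)*J/9 = -J*(J + J²)/9)
Y(L, K) = 5
u = 9 (u = 4 + 5 = 9)
g = -263755138304 (g = 4*((94137 + 200159)*(-60007 - 164049)) = 4*(294296*(-224056)) = 4*(-65938784576) = -263755138304)
P(r, k) = k*r
P(u, -428) + g = -428*9 - 263755138304 = -3852 - 263755138304 = -263755142156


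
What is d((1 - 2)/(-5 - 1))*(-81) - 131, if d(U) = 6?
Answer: -617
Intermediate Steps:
d((1 - 2)/(-5 - 1))*(-81) - 131 = 6*(-81) - 131 = -486 - 131 = -617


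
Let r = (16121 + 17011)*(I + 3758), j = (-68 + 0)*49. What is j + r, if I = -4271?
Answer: -17000048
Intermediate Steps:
j = -3332 (j = -68*49 = -3332)
r = -16996716 (r = (16121 + 17011)*(-4271 + 3758) = 33132*(-513) = -16996716)
j + r = -3332 - 16996716 = -17000048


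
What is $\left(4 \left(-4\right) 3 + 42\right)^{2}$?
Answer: $36$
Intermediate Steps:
$\left(4 \left(-4\right) 3 + 42\right)^{2} = \left(\left(-16\right) 3 + 42\right)^{2} = \left(-48 + 42\right)^{2} = \left(-6\right)^{2} = 36$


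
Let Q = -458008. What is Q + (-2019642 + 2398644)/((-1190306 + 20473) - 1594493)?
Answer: -211013966935/460721 ≈ -4.5801e+5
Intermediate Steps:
Q + (-2019642 + 2398644)/((-1190306 + 20473) - 1594493) = -458008 + (-2019642 + 2398644)/((-1190306 + 20473) - 1594493) = -458008 + 379002/(-1169833 - 1594493) = -458008 + 379002/(-2764326) = -458008 + 379002*(-1/2764326) = -458008 - 63167/460721 = -211013966935/460721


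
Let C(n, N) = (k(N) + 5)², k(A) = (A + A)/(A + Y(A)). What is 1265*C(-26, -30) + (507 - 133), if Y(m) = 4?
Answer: 11479831/169 ≈ 67928.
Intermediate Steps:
k(A) = 2*A/(4 + A) (k(A) = (A + A)/(A + 4) = (2*A)/(4 + A) = 2*A/(4 + A))
C(n, N) = (5 + 2*N/(4 + N))² (C(n, N) = (2*N/(4 + N) + 5)² = (5 + 2*N/(4 + N))²)
1265*C(-26, -30) + (507 - 133) = 1265*((20 + 7*(-30))²/(4 - 30)²) + (507 - 133) = 1265*((20 - 210)²/(-26)²) + 374 = 1265*((1/676)*(-190)²) + 374 = 1265*((1/676)*36100) + 374 = 1265*(9025/169) + 374 = 11416625/169 + 374 = 11479831/169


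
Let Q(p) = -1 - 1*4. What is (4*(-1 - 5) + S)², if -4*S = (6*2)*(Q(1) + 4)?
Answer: 441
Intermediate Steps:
Q(p) = -5 (Q(p) = -1 - 4 = -5)
S = 3 (S = -6*2*(-5 + 4)/4 = -3*(-1) = -¼*(-12) = 3)
(4*(-1 - 5) + S)² = (4*(-1 - 5) + 3)² = (4*(-6) + 3)² = (-24 + 3)² = (-21)² = 441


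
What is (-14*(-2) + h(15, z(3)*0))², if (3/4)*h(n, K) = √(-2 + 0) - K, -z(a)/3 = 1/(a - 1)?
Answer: 7024/9 + 224*I*√2/3 ≈ 780.44 + 105.59*I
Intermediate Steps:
z(a) = -3/(-1 + a) (z(a) = -3/(a - 1) = -3/(-1 + a))
h(n, K) = -4*K/3 + 4*I*√2/3 (h(n, K) = 4*(√(-2 + 0) - K)/3 = 4*(√(-2) - K)/3 = 4*(I*√2 - K)/3 = 4*(-K + I*√2)/3 = -4*K/3 + 4*I*√2/3)
(-14*(-2) + h(15, z(3)*0))² = (-14*(-2) + (-4*(-3/(-1 + 3))*0/3 + 4*I*√2/3))² = (28 + (-4*(-3/2)*0/3 + 4*I*√2/3))² = (28 + (-4*(-3*½)*0/3 + 4*I*√2/3))² = (28 + (-(-2)*0 + 4*I*√2/3))² = (28 + (-4/3*0 + 4*I*√2/3))² = (28 + (0 + 4*I*√2/3))² = (28 + 4*I*√2/3)²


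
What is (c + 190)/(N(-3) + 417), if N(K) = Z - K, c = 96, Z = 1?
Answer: 286/421 ≈ 0.67933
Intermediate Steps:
N(K) = 1 - K
(c + 190)/(N(-3) + 417) = (96 + 190)/((1 - 1*(-3)) + 417) = 286/((1 + 3) + 417) = 286/(4 + 417) = 286/421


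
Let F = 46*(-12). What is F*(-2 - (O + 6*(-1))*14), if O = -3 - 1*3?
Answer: -91632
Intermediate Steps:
O = -6 (O = -3 - 3 = -6)
F = -552
F*(-2 - (O + 6*(-1))*14) = -552*(-2 - (-6 + 6*(-1))*14) = -552*(-2 - (-6 - 6)*14) = -552*(-2 - 1*(-12)*14) = -552*(-2 + 12*14) = -552*(-2 + 168) = -552*166 = -91632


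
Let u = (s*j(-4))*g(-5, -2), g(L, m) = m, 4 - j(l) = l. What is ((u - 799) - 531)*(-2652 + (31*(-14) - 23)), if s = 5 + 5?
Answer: 4632410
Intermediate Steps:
j(l) = 4 - l
s = 10
u = -160 (u = (10*(4 - 1*(-4)))*(-2) = (10*(4 + 4))*(-2) = (10*8)*(-2) = 80*(-2) = -160)
((u - 799) - 531)*(-2652 + (31*(-14) - 23)) = ((-160 - 799) - 531)*(-2652 + (31*(-14) - 23)) = (-959 - 531)*(-2652 + (-434 - 23)) = -1490*(-2652 - 457) = -1490*(-3109) = 4632410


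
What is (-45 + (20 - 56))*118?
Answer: -9558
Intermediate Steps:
(-45 + (20 - 56))*118 = (-45 - 36)*118 = -81*118 = -9558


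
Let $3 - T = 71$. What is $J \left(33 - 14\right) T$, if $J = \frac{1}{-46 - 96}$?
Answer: $\frac{646}{71} \approx 9.0986$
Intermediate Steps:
$T = -68$ ($T = 3 - 71 = -68$)
$J = - \frac{1}{142}$ ($J = \frac{1}{-142} = - \frac{1}{142} \approx -0.0070423$)
$J \left(33 - 14\right) T = - \frac{33 - 14}{142} \left(-68\right) = \left(- \frac{1}{142}\right) 19 \left(-68\right) = \left(- \frac{19}{142}\right) \left(-68\right) = \frac{646}{71}$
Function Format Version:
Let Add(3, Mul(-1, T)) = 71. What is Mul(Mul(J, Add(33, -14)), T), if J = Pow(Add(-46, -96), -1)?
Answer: Rational(646, 71) ≈ 9.0986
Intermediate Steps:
T = -68 (T = Add(3, Mul(-1, 71)) = Add(3, -71) = -68)
J = Rational(-1, 142) (J = Pow(-142, -1) = Rational(-1, 142) ≈ -0.0070423)
Mul(Mul(J, Add(33, -14)), T) = Mul(Mul(Rational(-1, 142), Add(33, -14)), -68) = Mul(Mul(Rational(-1, 142), 19), -68) = Mul(Rational(-19, 142), -68) = Rational(646, 71)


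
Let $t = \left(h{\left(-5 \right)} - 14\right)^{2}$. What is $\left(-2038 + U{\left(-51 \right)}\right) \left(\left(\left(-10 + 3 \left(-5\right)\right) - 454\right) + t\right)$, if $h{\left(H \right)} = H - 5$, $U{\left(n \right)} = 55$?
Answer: $-192351$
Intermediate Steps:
$h{\left(H \right)} = -5 + H$ ($h{\left(H \right)} = H - 5 = -5 + H$)
$t = 576$ ($t = \left(\left(-5 - 5\right) - 14\right)^{2} = \left(-10 - 14\right)^{2} = \left(-24\right)^{2} = 576$)
$\left(-2038 + U{\left(-51 \right)}\right) \left(\left(\left(-10 + 3 \left(-5\right)\right) - 454\right) + t\right) = \left(-2038 + 55\right) \left(\left(\left(-10 + 3 \left(-5\right)\right) - 454\right) + 576\right) = - 1983 \left(\left(\left(-10 - 15\right) - 454\right) + 576\right) = - 1983 \left(\left(-25 - 454\right) + 576\right) = - 1983 \left(-479 + 576\right) = \left(-1983\right) 97 = -192351$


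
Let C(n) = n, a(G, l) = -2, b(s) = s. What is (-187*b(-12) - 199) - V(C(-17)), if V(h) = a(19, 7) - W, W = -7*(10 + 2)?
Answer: 1963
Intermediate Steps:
W = -84 (W = -7*12 = -84)
V(h) = 82 (V(h) = -2 - 1*(-84) = -2 + 84 = 82)
(-187*b(-12) - 199) - V(C(-17)) = (-187*(-12) - 199) - 1*82 = (2244 - 199) - 82 = 2045 - 82 = 1963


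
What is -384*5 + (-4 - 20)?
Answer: -1944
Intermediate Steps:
-384*5 + (-4 - 20) = -48*40 - 24 = -1920 - 24 = -1944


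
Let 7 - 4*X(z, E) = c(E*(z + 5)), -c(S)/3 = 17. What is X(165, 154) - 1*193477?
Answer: -386925/2 ≈ -1.9346e+5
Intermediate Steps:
c(S) = -51 (c(S) = -3*17 = -51)
X(z, E) = 29/2 (X(z, E) = 7/4 - ¼*(-51) = 7/4 + 51/4 = 29/2)
X(165, 154) - 1*193477 = 29/2 - 1*193477 = 29/2 - 193477 = -386925/2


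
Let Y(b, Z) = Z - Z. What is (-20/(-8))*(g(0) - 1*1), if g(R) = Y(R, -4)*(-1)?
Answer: -5/2 ≈ -2.5000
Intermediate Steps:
Y(b, Z) = 0
g(R) = 0 (g(R) = 0*(-1) = 0)
(-20/(-8))*(g(0) - 1*1) = (-20/(-8))*(0 - 1*1) = (-20*(-⅛))*(0 - 1) = (5/2)*(-1) = -5/2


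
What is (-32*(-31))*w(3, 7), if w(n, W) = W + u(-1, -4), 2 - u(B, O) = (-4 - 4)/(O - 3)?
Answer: 54560/7 ≈ 7794.3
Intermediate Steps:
u(B, O) = 2 + 8/(-3 + O) (u(B, O) = 2 - (-4 - 4)/(O - 3) = 2 - (-8)/(-3 + O) = 2 + 8/(-3 + O))
w(n, W) = 6/7 + W (w(n, W) = W + 2*(1 - 4)/(-3 - 4) = W + 2*(-3)/(-7) = W + 2*(-1/7)*(-3) = W + 6/7 = 6/7 + W)
(-32*(-31))*w(3, 7) = (-32*(-31))*(6/7 + 7) = 992*(55/7) = 54560/7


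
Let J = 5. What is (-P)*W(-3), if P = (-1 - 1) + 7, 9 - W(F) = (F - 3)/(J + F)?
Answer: -60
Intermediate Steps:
W(F) = 9 - (-3 + F)/(5 + F) (W(F) = 9 - (F - 3)/(5 + F) = 9 - (-3 + F)/(5 + F))
P = 5 (P = -2 + 7 = 5)
(-P)*W(-3) = (-1*5)*(8*(6 - 3)/(5 - 3)) = -40*3/2 = -5*12 = -60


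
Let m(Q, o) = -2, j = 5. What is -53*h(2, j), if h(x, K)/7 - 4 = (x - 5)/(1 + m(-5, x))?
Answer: -2597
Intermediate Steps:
h(x, K) = 63 - 7*x (h(x, K) = 28 + 7*((x - 5)/(1 - 2)) = 28 + 7*((-5 + x)/(-1)) = 28 + 7*((-5 + x)*(-1)) = 28 + 7*(5 - x) = 28 + (35 - 7*x) = 63 - 7*x)
-53*h(2, j) = -53*(63 - 7*2) = -53*(63 - 14) = -53*49 = -2597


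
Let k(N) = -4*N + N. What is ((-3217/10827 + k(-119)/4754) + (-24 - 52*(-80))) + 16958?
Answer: 1085729616073/51471558 ≈ 21094.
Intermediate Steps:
k(N) = -3*N
((-3217/10827 + k(-119)/4754) + (-24 - 52*(-80))) + 16958 = ((-3217/10827 - 3*(-119)/4754) + (-24 - 52*(-80))) + 16958 = ((-3217*1/10827 + 357*(1/4754)) + (-24 + 4160)) + 16958 = ((-3217/10827 + 357/4754) + 4136) + 16958 = (-11428379/51471558 + 4136) + 16958 = 212874935509/51471558 + 16958 = 1085729616073/51471558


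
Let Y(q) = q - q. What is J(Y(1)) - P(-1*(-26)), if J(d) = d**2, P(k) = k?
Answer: -26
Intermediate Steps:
Y(q) = 0
J(Y(1)) - P(-1*(-26)) = 0**2 - (-1)*(-26) = 0 - 1*26 = 0 - 26 = -26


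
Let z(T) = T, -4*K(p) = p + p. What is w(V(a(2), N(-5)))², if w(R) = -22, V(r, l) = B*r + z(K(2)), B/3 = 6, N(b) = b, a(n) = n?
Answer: 484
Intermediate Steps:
K(p) = -p/2 (K(p) = -(p + p)/4 = -p/2)
B = 18 (B = 3*6 = 18)
V(r, l) = -1 + 18*r (V(r, l) = 18*r - ½*2 = 18*r - 1 = -1 + 18*r)
w(V(a(2), N(-5)))² = (-22)² = 484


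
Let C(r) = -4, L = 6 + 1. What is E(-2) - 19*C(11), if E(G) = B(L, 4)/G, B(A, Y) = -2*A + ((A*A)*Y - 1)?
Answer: -29/2 ≈ -14.500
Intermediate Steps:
L = 7
B(A, Y) = -1 - 2*A + Y*A² (B(A, Y) = -2*A + (A²*Y - 1) = -2*A + (Y*A² - 1) = -2*A + (-1 + Y*A²) = -1 - 2*A + Y*A²)
E(G) = 181/G (E(G) = (-1 - 2*7 + 4*7²)/G = (-1 - 14 + 4*49)/G = (-1 - 14 + 196)/G = 181/G)
E(-2) - 19*C(11) = 181/(-2) - 19*(-4) = 181*(-½) + 76 = -181/2 + 76 = -29/2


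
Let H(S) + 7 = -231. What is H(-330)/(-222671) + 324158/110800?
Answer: 36103478209/12335973400 ≈ 2.9267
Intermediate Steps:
H(S) = -238 (H(S) = -7 - 231 = -238)
H(-330)/(-222671) + 324158/110800 = -238/(-222671) + 324158/110800 = -238*(-1/222671) + 324158*(1/110800) = 238/222671 + 162079/55400 = 36103478209/12335973400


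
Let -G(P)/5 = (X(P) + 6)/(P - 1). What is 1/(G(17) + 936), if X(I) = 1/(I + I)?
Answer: 544/508159 ≈ 0.0010705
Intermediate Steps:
X(I) = 1/(2*I)
G(P) = -5*(6 + 1/(2*P))/(-1 + P) (G(P) = -5*(1/(2*P) + 6)/(P - 1) = -5*(6 + 1/(2*P))/(-1 + P))
1/(G(17) + 936) = 1/((5/2)*(-1 - 12*17)/(17*(-1 + 17)) + 936) = 1/((5/2)*(1/17)*(-1 - 204)/16 + 936) = 1/((5/2)*(1/17)*(1/16)*(-205) + 936) = 1/(-1025/544 + 936) = 1/(508159/544) = 544/508159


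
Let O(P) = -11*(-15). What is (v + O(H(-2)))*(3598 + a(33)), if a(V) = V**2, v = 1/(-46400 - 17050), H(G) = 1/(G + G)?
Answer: 49069370063/63450 ≈ 7.7336e+5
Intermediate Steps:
H(G) = 1/(2*G)
O(P) = 165
v = -1/63450 (v = 1/(-63450) = -1/63450 ≈ -1.5760e-5)
(v + O(H(-2)))*(3598 + a(33)) = (-1/63450 + 165)*(3598 + 33**2) = 10469249*(3598 + 1089)/63450 = (10469249/63450)*4687 = 49069370063/63450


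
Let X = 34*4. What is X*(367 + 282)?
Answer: 88264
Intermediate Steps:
X = 136
X*(367 + 282) = 136*(367 + 282) = 136*649 = 88264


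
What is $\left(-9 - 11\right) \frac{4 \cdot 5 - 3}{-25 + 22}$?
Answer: $\frac{340}{3} \approx 113.33$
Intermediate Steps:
$\left(-9 - 11\right) \frac{4 \cdot 5 - 3}{-25 + 22} = - 20 \frac{20 - 3}{-3} = - 20 \cdot 17 \left(- \frac{1}{3}\right) = \left(-20\right) \left(- \frac{17}{3}\right) = \frac{340}{3}$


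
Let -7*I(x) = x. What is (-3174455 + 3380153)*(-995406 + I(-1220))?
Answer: -1433020212156/7 ≈ -2.0472e+11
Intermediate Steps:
I(x) = -x/7
(-3174455 + 3380153)*(-995406 + I(-1220)) = (-3174455 + 3380153)*(-995406 - ⅐*(-1220)) = 205698*(-995406 + 1220/7) = 205698*(-6966622/7) = -1433020212156/7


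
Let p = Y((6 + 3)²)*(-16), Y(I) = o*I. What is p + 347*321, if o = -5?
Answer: 117867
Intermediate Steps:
Y(I) = -5*I
p = 6480 (p = -5*(6 + 3)²*(-16) = -5*9²*(-16) = -5*81*(-16) = -405*(-16) = 6480)
p + 347*321 = 6480 + 347*321 = 6480 + 111387 = 117867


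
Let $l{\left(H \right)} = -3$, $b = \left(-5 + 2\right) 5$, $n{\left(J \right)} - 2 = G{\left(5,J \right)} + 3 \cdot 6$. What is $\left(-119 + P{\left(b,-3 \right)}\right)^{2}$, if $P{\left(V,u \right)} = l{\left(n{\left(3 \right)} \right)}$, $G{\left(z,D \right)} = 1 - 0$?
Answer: $14884$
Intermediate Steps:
$G{\left(z,D \right)} = 1$ ($G{\left(z,D \right)} = 1 + 0 = 1$)
$n{\left(J \right)} = 21$ ($n{\left(J \right)} = 2 + \left(1 + 3 \cdot 6\right) = 2 + \left(1 + 18\right) = 2 + 19 = 21$)
$b = -15$ ($b = \left(-3\right) 5 = -15$)
$P{\left(V,u \right)} = -3$
$\left(-119 + P{\left(b,-3 \right)}\right)^{2} = \left(-119 - 3\right)^{2} = \left(-122\right)^{2} = 14884$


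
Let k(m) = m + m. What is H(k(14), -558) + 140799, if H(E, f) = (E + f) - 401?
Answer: 139868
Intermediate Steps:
k(m) = 2*m
H(E, f) = -401 + E + f
H(k(14), -558) + 140799 = (-401 + 2*14 - 558) + 140799 = (-401 + 28 - 558) + 140799 = -931 + 140799 = 139868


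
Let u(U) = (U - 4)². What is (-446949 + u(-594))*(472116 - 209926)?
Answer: -23425365550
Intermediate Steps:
u(U) = (-4 + U)²
(-446949 + u(-594))*(472116 - 209926) = (-446949 + (-4 - 594)²)*(472116 - 209926) = (-446949 + (-598)²)*262190 = (-446949 + 357604)*262190 = -89345*262190 = -23425365550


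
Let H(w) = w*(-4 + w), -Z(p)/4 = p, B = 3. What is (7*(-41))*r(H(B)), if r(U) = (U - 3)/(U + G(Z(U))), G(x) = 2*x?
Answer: 82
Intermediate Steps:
Z(p) = -4*p
r(U) = -(-3 + U)/(7*U) (r(U) = (U - 3)/(U + 2*(-4*U)) = (-3 + U)/(U - 8*U) = (-3 + U)/((-7*U)) = (-3 + U)*(-1/(7*U)) = -(-3 + U)/(7*U))
(7*(-41))*r(H(B)) = (7*(-41))*((3 - 3*(-4 + 3))/(7*((3*(-4 + 3))))) = -41*(3 - 3*(-1))/(3*(-1)) = -41*(3 - 1*(-3))/(-3) = -41*(-1)*(3 + 3)/3 = -41*(-1)*6/3 = -287*(-2/7) = 82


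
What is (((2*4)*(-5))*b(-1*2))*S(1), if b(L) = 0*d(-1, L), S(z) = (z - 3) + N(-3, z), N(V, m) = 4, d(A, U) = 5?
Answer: 0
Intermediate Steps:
S(z) = 1 + z (S(z) = (z - 3) + 4 = (-3 + z) + 4 = 1 + z)
b(L) = 0 (b(L) = 0*5 = 0)
(((2*4)*(-5))*b(-1*2))*S(1) = (((2*4)*(-5))*0)*(1 + 1) = ((8*(-5))*0)*2 = -40*0*2 = 0*2 = 0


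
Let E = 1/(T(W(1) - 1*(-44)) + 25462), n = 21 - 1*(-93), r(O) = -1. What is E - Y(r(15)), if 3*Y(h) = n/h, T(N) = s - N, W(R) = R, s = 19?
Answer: 966569/25436 ≈ 38.000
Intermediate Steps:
T(N) = 19 - N
n = 114 (n = 21 + 93 = 114)
Y(h) = 38/h (Y(h) = (114/h)/3 = 38/h)
E = 1/25436 (E = 1/((19 - (1 - 1*(-44))) + 25462) = 1/((19 - (1 + 44)) + 25462) = 1/((19 - 1*45) + 25462) = 1/((19 - 45) + 25462) = 1/(-26 + 25462) = 1/25436 ≈ 3.9314e-5)
E - Y(r(15)) = 1/25436 - 38/(-1) = 1/25436 - 38*(-1) = 1/25436 - 1*(-38) = 1/25436 + 38 = 966569/25436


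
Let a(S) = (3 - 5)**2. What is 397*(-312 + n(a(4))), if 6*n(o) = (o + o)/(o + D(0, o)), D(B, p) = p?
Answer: -742787/6 ≈ -1.2380e+5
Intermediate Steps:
a(S) = 4 (a(S) = (-2)**2 = 4)
n(o) = 1/6 (n(o) = ((o + o)/(o + o))/6 = ((2*o)/((2*o)))/6 = ((2*o)*(1/(2*o)))/6 = (1/6)*1 = 1/6)
397*(-312 + n(a(4))) = 397*(-312 + 1/6) = 397*(-1871/6) = -742787/6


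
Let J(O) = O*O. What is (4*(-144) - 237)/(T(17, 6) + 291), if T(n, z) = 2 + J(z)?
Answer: -813/329 ≈ -2.4711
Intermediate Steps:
J(O) = O**2
T(n, z) = 2 + z**2
(4*(-144) - 237)/(T(17, 6) + 291) = (4*(-144) - 237)/((2 + 6**2) + 291) = (-576 - 237)/((2 + 36) + 291) = -813/(38 + 291) = -813/329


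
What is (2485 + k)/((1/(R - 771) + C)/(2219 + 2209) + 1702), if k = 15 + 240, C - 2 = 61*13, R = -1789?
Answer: 757555200/470618599 ≈ 1.6097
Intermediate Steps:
C = 795 (C = 2 + 61*13 = 2 + 793 = 795)
k = 255
(2485 + k)/((1/(R - 771) + C)/(2219 + 2209) + 1702) = (2485 + 255)/((1/(-1789 - 771) + 795)/(2219 + 2209) + 1702) = 2740/((1/(-2560) + 795)/4428 + 1702) = 2740/((-1/2560 + 795)*(1/4428) + 1702) = 2740/((2035199/2560)*(1/4428) + 1702) = 2740/(49639/276480 + 1702) = 2740/(470618599/276480) = 2740*(276480/470618599) = 757555200/470618599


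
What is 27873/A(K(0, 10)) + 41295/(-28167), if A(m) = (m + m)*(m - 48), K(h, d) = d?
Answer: -14324263/375560 ≈ -38.141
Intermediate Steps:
A(m) = 2*m*(-48 + m) (A(m) = (2*m)*(-48 + m) = 2*m*(-48 + m))
27873/A(K(0, 10)) + 41295/(-28167) = 27873/((2*10*(-48 + 10))) + 41295/(-28167) = 27873/((2*10*(-38))) + 41295*(-1/28167) = 27873/(-760) - 13765/9389 = 27873*(-1/760) - 13765/9389 = -1467/40 - 13765/9389 = -14324263/375560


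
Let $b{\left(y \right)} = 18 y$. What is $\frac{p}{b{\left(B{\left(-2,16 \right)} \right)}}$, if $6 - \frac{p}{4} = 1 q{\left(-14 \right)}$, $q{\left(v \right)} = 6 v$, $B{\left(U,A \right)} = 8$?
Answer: $\frac{5}{2} \approx 2.5$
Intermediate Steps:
$p = 360$ ($p = 24 - 4 \cdot 1 \cdot 6 \left(-14\right) = 24 - 4 \cdot 1 \left(-84\right) = 24 - -336 = 24 + 336 = 360$)
$\frac{p}{b{\left(B{\left(-2,16 \right)} \right)}} = \frac{360}{18 \cdot 8} = \frac{360}{144} = 360 \cdot \frac{1}{144} = \frac{5}{2}$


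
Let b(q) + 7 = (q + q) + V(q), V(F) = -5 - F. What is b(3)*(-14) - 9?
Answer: 117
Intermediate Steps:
b(q) = -12 + q (b(q) = -7 + ((q + q) + (-5 - q)) = -7 + (2*q + (-5 - q)) = -7 + (-5 + q) = -12 + q)
b(3)*(-14) - 9 = (-12 + 3)*(-14) - 9 = -9*(-14) - 9 = 126 - 9 = 117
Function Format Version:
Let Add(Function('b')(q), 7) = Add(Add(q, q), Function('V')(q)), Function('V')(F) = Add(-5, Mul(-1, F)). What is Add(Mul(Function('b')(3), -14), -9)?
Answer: 117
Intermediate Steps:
Function('b')(q) = Add(-12, q) (Function('b')(q) = Add(-7, Add(Add(q, q), Add(-5, Mul(-1, q)))) = Add(-7, Add(Mul(2, q), Add(-5, Mul(-1, q)))) = Add(-7, Add(-5, q)) = Add(-12, q))
Add(Mul(Function('b')(3), -14), -9) = Add(Mul(Add(-12, 3), -14), -9) = Add(Mul(-9, -14), -9) = Add(126, -9) = 117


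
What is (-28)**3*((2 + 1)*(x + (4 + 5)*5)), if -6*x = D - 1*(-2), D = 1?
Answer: -2930592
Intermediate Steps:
x = -1/2 (x = -(1 - 1*(-2))/6 = -(1 + 2)/6 = -1/6*3 = -1/2 ≈ -0.50000)
(-28)**3*((2 + 1)*(x + (4 + 5)*5)) = (-28)**3*((2 + 1)*(-1/2 + (4 + 5)*5)) = -65856*(-1/2 + 9*5) = -65856*(-1/2 + 45) = -65856*89/2 = -21952*267/2 = -2930592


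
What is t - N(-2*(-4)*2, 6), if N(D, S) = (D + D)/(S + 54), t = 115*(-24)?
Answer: -41408/15 ≈ -2760.5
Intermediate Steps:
t = -2760
N(D, S) = 2*D/(54 + S) (N(D, S) = (2*D)/(54 + S) = 2*D/(54 + S))
t - N(-2*(-4)*2, 6) = -2760 - 2*-2*(-4)*2/(54 + 6) = -2760 - 2*8*2/60 = -2760 - 2*16/60 = -2760 - 1*8/15 = -2760 - 8/15 = -41408/15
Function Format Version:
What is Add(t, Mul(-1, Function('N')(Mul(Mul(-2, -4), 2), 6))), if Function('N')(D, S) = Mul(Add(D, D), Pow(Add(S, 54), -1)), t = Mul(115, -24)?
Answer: Rational(-41408, 15) ≈ -2760.5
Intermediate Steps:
t = -2760
Function('N')(D, S) = Mul(2, D, Pow(Add(54, S), -1)) (Function('N')(D, S) = Mul(Mul(2, D), Pow(Add(54, S), -1)) = Mul(2, D, Pow(Add(54, S), -1)))
Add(t, Mul(-1, Function('N')(Mul(Mul(-2, -4), 2), 6))) = Add(-2760, Mul(-1, Mul(2, Mul(Mul(-2, -4), 2), Pow(Add(54, 6), -1)))) = Add(-2760, Mul(-1, Mul(2, Mul(8, 2), Pow(60, -1)))) = Add(-2760, Mul(-1, Mul(2, 16, Rational(1, 60)))) = Add(-2760, Mul(-1, Rational(8, 15))) = Add(-2760, Rational(-8, 15)) = Rational(-41408, 15)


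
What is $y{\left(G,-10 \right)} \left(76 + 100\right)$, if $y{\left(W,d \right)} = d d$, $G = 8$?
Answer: $17600$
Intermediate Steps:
$y{\left(W,d \right)} = d^{2}$
$y{\left(G,-10 \right)} \left(76 + 100\right) = \left(-10\right)^{2} \left(76 + 100\right) = 100 \cdot 176 = 17600$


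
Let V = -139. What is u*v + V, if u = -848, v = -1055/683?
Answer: 799703/683 ≈ 1170.9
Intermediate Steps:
v = -1055/683 (v = -1055*1/683 = -1055/683 ≈ -1.5447)
u*v + V = -848*(-1055/683) - 139 = 894640/683 - 139 = 799703/683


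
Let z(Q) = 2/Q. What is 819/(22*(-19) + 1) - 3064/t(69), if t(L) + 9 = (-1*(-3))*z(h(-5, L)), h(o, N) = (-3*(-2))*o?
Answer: 1058461/3197 ≈ 331.08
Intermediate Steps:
h(o, N) = 6*o
t(L) = -46/5 (t(L) = -9 + (-1*(-3))*(2/((6*(-5)))) = -9 + 3*(2/(-30)) = -9 + 3*(2*(-1/30)) = -9 + 3*(-1/15) = -9 - ⅕ = -46/5)
819/(22*(-19) + 1) - 3064/t(69) = 819/(22*(-19) + 1) - 3064/(-46/5) = 819/(-418 + 1) - 3064*(-5/46) = 819/(-417) + 7660/23 = 819*(-1/417) + 7660/23 = -273/139 + 7660/23 = 1058461/3197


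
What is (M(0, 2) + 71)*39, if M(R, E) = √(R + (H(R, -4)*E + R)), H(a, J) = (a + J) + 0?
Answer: 2769 + 78*I*√2 ≈ 2769.0 + 110.31*I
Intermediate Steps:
H(a, J) = J + a (H(a, J) = (J + a) + 0 = J + a)
M(R, E) = √(2*R + E*(-4 + R)) (M(R, E) = √(R + ((-4 + R)*E + R)) = √(R + (E*(-4 + R) + R)) = √(R + (R + E*(-4 + R))) = √(2*R + E*(-4 + R)))
(M(0, 2) + 71)*39 = (√(2*0 + 2*(-4 + 0)) + 71)*39 = (√(0 + 2*(-4)) + 71)*39 = (√(0 - 8) + 71)*39 = (√(-8) + 71)*39 = (2*I*√2 + 71)*39 = (71 + 2*I*√2)*39 = 2769 + 78*I*√2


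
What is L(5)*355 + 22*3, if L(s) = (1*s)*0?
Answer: 66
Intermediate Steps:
L(s) = 0 (L(s) = s*0 = 0)
L(5)*355 + 22*3 = 0*355 + 22*3 = 0 + 66 = 66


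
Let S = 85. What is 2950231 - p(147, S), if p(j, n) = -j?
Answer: 2950378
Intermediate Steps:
2950231 - p(147, S) = 2950231 - (-1)*147 = 2950231 - 1*(-147) = 2950231 + 147 = 2950378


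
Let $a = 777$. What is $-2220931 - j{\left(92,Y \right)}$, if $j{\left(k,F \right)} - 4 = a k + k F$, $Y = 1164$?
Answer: $-2399507$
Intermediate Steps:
$j{\left(k,F \right)} = 4 + 777 k + F k$ ($j{\left(k,F \right)} = 4 + \left(777 k + k F\right) = 4 + \left(777 k + F k\right) = 4 + 777 k + F k$)
$-2220931 - j{\left(92,Y \right)} = -2220931 - \left(4 + 777 \cdot 92 + 1164 \cdot 92\right) = -2220931 - \left(4 + 71484 + 107088\right) = -2220931 - 178576 = -2399507$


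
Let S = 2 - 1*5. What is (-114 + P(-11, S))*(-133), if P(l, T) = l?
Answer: 16625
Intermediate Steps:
S = -3 (S = 2 - 5 = -3)
(-114 + P(-11, S))*(-133) = (-114 - 11)*(-133) = -125*(-133) = 16625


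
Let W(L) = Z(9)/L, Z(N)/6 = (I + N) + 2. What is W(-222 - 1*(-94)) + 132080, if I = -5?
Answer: 4226551/32 ≈ 1.3208e+5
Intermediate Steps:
Z(N) = -18 + 6*N (Z(N) = 6*((-5 + N) + 2) = 6*(-3 + N) = -18 + 6*N)
W(L) = 36/L (W(L) = (-18 + 6*9)/L = (-18 + 54)/L = 36/L)
W(-222 - 1*(-94)) + 132080 = 36/(-222 - 1*(-94)) + 132080 = 36/(-222 + 94) + 132080 = 36/(-128) + 132080 = 36*(-1/128) + 132080 = -9/32 + 132080 = 4226551/32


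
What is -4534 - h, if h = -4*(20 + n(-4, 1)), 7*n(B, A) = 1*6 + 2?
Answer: -31146/7 ≈ -4449.4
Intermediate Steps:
n(B, A) = 8/7 (n(B, A) = (1*6 + 2)/7 = (6 + 2)/7 = (⅐)*8 = 8/7)
h = -592/7 (h = -4*(20 + 8/7) = -4*148/7 = -592/7 ≈ -84.571)
-4534 - h = -4534 - 1*(-592/7) = -4534 + 592/7 = -31146/7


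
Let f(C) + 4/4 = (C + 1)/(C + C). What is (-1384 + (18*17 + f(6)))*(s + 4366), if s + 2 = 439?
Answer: -20718541/4 ≈ -5.1796e+6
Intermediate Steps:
s = 437 (s = -2 + 439 = 437)
f(C) = -1 + (1 + C)/(2*C) (f(C) = -1 + (C + 1)/(C + C) = -1 + (1 + C)/((2*C)) = -1 + (1 + C)*(1/(2*C)) = -1 + (1 + C)/(2*C))
(-1384 + (18*17 + f(6)))*(s + 4366) = (-1384 + (18*17 + (1/2)*(1 - 1*6)/6))*(437 + 4366) = (-1384 + (306 + (1/2)*(1/6)*(1 - 6)))*4803 = (-1384 + (306 + (1/2)*(1/6)*(-5)))*4803 = (-1384 + (306 - 5/12))*4803 = (-1384 + 3667/12)*4803 = -12941/12*4803 = -20718541/4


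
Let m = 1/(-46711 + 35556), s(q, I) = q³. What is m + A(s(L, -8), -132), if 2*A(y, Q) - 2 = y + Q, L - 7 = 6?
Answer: 23057383/22310 ≈ 1033.5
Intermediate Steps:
L = 13 (L = 7 + 6 = 13)
m = -1/11155 (m = 1/(-11155) = -1/11155 ≈ -8.9646e-5)
A(y, Q) = 1 + Q/2 + y/2 (A(y, Q) = 1 + (y + Q)/2 = 1 + (Q + y)/2 = 1 + (Q/2 + y/2) = 1 + Q/2 + y/2)
m + A(s(L, -8), -132) = -1/11155 + (1 + (½)*(-132) + (½)*13³) = -1/11155 + (1 - 66 + (½)*2197) = -1/11155 + (1 - 66 + 2197/2) = -1/11155 + 2067/2 = 23057383/22310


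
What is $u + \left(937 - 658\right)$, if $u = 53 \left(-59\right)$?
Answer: $-2848$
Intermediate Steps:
$u = -3127$
$u + \left(937 - 658\right) = -3127 + \left(937 - 658\right) = -3127 + 279 = -2848$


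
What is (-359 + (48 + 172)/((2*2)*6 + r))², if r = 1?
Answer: 3066001/25 ≈ 1.2264e+5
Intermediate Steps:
(-359 + (48 + 172)/((2*2)*6 + r))² = (-359 + (48 + 172)/((2*2)*6 + 1))² = (-359 + 220/(4*6 + 1))² = (-359 + 220/(24 + 1))² = (-359 + 220/25)² = (-359 + 220*(1/25))² = (-359 + 44/5)² = (-1751/5)² = 3066001/25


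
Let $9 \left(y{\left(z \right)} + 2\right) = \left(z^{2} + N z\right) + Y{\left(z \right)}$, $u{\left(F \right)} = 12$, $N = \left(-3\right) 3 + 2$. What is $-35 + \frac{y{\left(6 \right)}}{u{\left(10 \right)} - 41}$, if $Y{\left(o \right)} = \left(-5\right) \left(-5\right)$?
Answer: $- \frac{9136}{261} \approx -35.004$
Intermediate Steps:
$N = -7$ ($N = -9 + 2 = -7$)
$Y{\left(o \right)} = 25$
$y{\left(z \right)} = \frac{7}{9} - \frac{7 z}{9} + \frac{z^{2}}{9}$ ($y{\left(z \right)} = -2 + \frac{\left(z^{2} - 7 z\right) + 25}{9} = -2 + \frac{25 + z^{2} - 7 z}{9} = -2 + \left(\frac{25}{9} - \frac{7 z}{9} + \frac{z^{2}}{9}\right) = \frac{7}{9} - \frac{7 z}{9} + \frac{z^{2}}{9}$)
$-35 + \frac{y{\left(6 \right)}}{u{\left(10 \right)} - 41} = -35 + \frac{\frac{7}{9} - \frac{14}{3} + \frac{6^{2}}{9}}{12 - 41} = -35 + \frac{\frac{7}{9} - \frac{14}{3} + \frac{1}{9} \cdot 36}{-29} = -35 + \left(\frac{7}{9} - \frac{14}{3} + 4\right) \left(- \frac{1}{29}\right) = -35 + \frac{1}{9} \left(- \frac{1}{29}\right) = -35 - \frac{1}{261} = - \frac{9136}{261}$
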